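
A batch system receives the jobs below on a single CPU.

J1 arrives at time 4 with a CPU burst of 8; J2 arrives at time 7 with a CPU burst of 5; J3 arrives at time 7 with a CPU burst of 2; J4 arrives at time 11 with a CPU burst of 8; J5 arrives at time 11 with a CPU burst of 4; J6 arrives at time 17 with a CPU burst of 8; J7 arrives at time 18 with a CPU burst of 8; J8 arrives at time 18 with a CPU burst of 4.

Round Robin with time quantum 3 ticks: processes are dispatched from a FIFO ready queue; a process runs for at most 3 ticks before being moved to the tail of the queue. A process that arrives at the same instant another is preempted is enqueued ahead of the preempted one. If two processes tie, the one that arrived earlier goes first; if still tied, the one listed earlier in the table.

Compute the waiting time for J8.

23

Schedule: | idle 0-4 | J1 4-7 | J2 7-10 | J3 10-12 | J1 12-15 | J2 15-17 | J4 17-20 | J5 20-23 | J1 23-25 | J6 25-28 | J7 28-31 | J8 31-34 | J4 34-37 | J5 37-38 | J6 38-41 | J7 41-44 | J8 44-45 | J4 45-47 | J6 47-49 | J7 49-51 |
Completion: J1=25  J2=17  J3=12  J4=47  J5=38  J6=49  J7=51  J8=45
Waiting(J8) = turnaround − burst = 27 − 4 = 23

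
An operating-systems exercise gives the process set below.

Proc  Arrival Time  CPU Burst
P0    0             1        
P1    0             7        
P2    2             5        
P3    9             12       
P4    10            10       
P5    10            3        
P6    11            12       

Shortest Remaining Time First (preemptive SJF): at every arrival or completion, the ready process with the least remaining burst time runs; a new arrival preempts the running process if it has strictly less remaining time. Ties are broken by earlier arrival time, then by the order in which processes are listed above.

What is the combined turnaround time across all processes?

Schedule: | P0 0-1 | P1 1-2 | P2 2-7 | P1 7-13 | P5 13-16 | P4 16-26 | P3 26-38 | P6 38-50 |
Completion: P0=1  P1=13  P2=7  P3=38  P4=26  P5=16  P6=50
Turnaround (C−A): P0=1  P1=13  P2=5  P3=29  P4=16  P5=6  P6=39
Turnaround = completion − arrival: P0=1, P1=13, P2=5, P3=29, P4=16, P5=6, P6=39
Total turnaround = 1 + 13 + 5 + 29 + 16 + 6 + 39 = 109

109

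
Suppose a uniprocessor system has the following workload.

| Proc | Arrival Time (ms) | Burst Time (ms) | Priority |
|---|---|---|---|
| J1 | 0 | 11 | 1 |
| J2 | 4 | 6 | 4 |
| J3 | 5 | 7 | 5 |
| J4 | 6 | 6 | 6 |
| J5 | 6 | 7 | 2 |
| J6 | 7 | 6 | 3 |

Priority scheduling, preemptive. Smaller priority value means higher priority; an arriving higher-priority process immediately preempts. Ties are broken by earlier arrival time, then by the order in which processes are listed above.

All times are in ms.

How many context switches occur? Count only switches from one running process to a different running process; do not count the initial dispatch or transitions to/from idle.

Timeline: | J1 0-11 | J5 11-18 | J6 18-24 | J2 24-30 | J3 30-37 | J4 37-43 |
Completion: J1=11  J2=30  J3=37  J4=43  J5=18  J6=24
Turnaround (C−A): J1=11  J2=26  J3=32  J4=37  J5=12  J6=17

5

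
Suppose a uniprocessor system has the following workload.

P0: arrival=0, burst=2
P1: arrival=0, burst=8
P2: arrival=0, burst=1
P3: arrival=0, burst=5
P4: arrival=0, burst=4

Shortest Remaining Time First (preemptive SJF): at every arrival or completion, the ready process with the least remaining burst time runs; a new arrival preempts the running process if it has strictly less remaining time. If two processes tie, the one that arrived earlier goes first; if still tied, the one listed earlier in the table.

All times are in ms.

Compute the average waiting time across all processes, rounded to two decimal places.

4.60

Schedule: | P2 0-1 | P0 1-3 | P4 3-7 | P3 7-12 | P1 12-20 |
Completion: P0=3  P1=20  P2=1  P3=12  P4=7
Turnaround (C−A): P0=3  P1=20  P2=1  P3=12  P4=7
Waiting times: P0=1, P1=12, P2=0, P3=7, P4=3
Average waiting = (1+12+0+7+3) / 5 = 23/5 = 4.60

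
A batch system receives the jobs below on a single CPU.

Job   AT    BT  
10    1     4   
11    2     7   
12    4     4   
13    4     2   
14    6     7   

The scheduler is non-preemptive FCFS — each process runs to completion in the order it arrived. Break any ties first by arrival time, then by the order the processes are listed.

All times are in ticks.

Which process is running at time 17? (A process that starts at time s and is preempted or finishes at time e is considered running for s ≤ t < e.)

Timeline: | idle 0-1 | 10 1-5 | 11 5-12 | 12 12-16 | 13 16-18 | 14 18-25 |
Completion: 10=5  11=12  12=16  13=18  14=25
Turnaround (C−A): 10=4  11=10  12=12  13=14  14=19

13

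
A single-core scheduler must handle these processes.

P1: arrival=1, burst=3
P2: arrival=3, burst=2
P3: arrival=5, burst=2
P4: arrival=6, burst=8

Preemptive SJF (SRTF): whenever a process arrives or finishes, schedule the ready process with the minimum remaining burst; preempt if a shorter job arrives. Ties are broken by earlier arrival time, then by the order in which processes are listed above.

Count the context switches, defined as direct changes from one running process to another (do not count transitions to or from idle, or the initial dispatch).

Timeline: | idle 0-1 | P1 1-4 | P2 4-6 | P3 6-8 | P4 8-16 |
Completion: P1=4  P2=6  P3=8  P4=16

3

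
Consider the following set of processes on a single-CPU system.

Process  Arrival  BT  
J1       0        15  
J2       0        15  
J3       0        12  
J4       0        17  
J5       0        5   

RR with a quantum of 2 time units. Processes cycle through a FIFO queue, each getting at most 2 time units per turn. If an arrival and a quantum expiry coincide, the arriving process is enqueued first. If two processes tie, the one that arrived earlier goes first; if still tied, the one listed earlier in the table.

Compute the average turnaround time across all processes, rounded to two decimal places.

Timeline: | J1 0-2 | J2 2-4 | J3 4-6 | J4 6-8 | J5 8-10 | J1 10-12 | J2 12-14 | J3 14-16 | J4 16-18 | J5 18-20 | J1 20-22 | J2 22-24 | J3 24-26 | J4 26-28 | J5 28-29 | J1 29-31 | J2 31-33 | J3 33-35 | J4 35-37 | J1 37-39 | J2 39-41 | J3 41-43 | J4 43-45 | J1 45-47 | J2 47-49 | J3 49-51 | J4 51-53 | J1 53-55 | J2 55-57 | J4 57-59 | J1 59-60 | J2 60-61 | J4 61-64 |
Completion: J1=60  J2=61  J3=51  J4=64  J5=29
Turnaround times: J1=60, J2=61, J3=51, J4=64, J5=29
Average turnaround = (60+61+51+64+29) / 5 = 265/5 = 53.00

53.00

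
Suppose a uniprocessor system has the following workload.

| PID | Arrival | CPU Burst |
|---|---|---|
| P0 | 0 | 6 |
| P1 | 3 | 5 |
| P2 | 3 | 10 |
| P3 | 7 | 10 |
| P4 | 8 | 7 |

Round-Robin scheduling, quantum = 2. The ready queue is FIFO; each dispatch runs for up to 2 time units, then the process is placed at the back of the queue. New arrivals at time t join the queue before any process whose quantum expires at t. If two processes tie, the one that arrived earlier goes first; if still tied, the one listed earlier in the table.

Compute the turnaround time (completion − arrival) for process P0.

10

Schedule: | P0 0-4 | P1 4-6 | P2 6-8 | P0 8-10 | P1 10-12 | P3 12-14 | P4 14-16 | P2 16-18 | P1 18-19 | P3 19-21 | P4 21-23 | P2 23-25 | P3 25-27 | P4 27-29 | P2 29-31 | P3 31-33 | P4 33-34 | P2 34-36 | P3 36-38 |
Completion: P0=10  P1=19  P2=36  P3=38  P4=34
Turnaround (C−A): P0=10  P1=16  P2=33  P3=31  P4=26
Turnaround(P0) = completion − arrival = 10 − 0 = 10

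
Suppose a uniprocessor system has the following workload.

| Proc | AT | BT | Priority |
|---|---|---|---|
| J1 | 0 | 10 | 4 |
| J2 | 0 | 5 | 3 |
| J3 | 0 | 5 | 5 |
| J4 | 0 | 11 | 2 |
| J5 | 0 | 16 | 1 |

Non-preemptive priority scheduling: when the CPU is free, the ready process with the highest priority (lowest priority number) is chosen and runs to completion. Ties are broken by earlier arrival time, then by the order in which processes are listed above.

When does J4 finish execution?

27

Timeline: | J5 0-16 | J4 16-27 | J2 27-32 | J1 32-42 | J3 42-47 |
Completion: J1=42  J2=32  J3=47  J4=27  J5=16
Turnaround (C−A): J1=42  J2=32  J3=47  J4=27  J5=16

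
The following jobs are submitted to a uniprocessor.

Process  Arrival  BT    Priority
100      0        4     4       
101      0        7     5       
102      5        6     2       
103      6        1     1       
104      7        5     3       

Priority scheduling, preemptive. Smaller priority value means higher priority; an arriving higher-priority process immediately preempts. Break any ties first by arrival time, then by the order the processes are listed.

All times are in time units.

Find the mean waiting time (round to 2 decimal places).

4.40

Schedule: | 100 0-4 | 101 4-5 | 102 5-6 | 103 6-7 | 102 7-12 | 104 12-17 | 101 17-23 |
Completion: 100=4  101=23  102=12  103=7  104=17
Waiting times: 100=0, 101=16, 102=1, 103=0, 104=5
Average waiting = (0+16+1+0+5) / 5 = 22/5 = 4.40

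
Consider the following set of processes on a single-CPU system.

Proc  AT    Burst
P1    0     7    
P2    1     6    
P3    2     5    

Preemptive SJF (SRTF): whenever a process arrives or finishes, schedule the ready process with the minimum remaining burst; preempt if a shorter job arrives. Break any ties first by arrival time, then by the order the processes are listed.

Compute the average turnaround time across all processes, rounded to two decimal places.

Gantt: | P1 0-7 | P3 7-12 | P2 12-18 |
Completion: P1=7  P2=18  P3=12
Turnaround times: P1=7, P2=17, P3=10
Average turnaround = (7+17+10) / 3 = 34/3 = 11.33

11.33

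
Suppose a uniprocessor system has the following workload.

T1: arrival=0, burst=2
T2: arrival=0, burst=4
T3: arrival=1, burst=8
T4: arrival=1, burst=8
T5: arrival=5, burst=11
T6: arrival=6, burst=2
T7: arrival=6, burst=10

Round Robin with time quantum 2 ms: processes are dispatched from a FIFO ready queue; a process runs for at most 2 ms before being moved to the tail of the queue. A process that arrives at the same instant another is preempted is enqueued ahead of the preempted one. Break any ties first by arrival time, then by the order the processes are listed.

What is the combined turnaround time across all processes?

Gantt: | T1 0-2 | T2 2-4 | T3 4-6 | T4 6-8 | T2 8-10 | T5 10-12 | T6 12-14 | T7 14-16 | T3 16-18 | T4 18-20 | T5 20-22 | T7 22-24 | T3 24-26 | T4 26-28 | T5 28-30 | T7 30-32 | T3 32-34 | T4 34-36 | T5 36-38 | T7 38-40 | T5 40-42 | T7 42-44 | T5 44-45 |
Completion: T1=2  T2=10  T3=34  T4=36  T5=45  T6=14  T7=44
Turnaround (C−A): T1=2  T2=10  T3=33  T4=35  T5=40  T6=8  T7=38
Turnaround = completion − arrival: T1=2, T2=10, T3=33, T4=35, T5=40, T6=8, T7=38
Total turnaround = 2 + 10 + 33 + 35 + 40 + 8 + 38 = 166

166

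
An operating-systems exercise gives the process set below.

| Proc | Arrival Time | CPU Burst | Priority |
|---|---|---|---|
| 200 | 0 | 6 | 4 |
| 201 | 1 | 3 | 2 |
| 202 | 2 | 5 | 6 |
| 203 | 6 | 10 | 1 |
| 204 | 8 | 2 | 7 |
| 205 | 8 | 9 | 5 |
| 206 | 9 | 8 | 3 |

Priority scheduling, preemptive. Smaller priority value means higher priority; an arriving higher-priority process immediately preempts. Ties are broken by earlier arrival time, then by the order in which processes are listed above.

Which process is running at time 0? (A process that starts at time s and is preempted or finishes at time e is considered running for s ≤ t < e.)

200

Gantt: | 200 0-1 | 201 1-4 | 200 4-6 | 203 6-16 | 206 16-24 | 200 24-27 | 205 27-36 | 202 36-41 | 204 41-43 |
Completion: 200=27  201=4  202=41  203=16  204=43  205=36  206=24
Turnaround (C−A): 200=27  201=3  202=39  203=10  204=35  205=28  206=15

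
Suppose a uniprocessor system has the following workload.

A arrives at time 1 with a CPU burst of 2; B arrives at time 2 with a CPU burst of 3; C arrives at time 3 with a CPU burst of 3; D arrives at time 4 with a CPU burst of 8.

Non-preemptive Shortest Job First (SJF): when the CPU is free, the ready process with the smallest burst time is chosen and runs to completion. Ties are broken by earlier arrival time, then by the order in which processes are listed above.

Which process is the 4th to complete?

Schedule: | idle 0-1 | A 1-3 | B 3-6 | C 6-9 | D 9-17 |
Completion: A=3  B=6  C=9  D=17
Finish order: A → B → C → D

D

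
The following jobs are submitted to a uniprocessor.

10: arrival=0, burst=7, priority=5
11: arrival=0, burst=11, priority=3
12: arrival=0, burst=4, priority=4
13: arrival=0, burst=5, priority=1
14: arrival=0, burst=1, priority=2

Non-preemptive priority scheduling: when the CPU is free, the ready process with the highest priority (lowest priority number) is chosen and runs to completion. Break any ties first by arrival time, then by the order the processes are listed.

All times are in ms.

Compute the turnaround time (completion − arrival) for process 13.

5

Timeline: | 13 0-5 | 14 5-6 | 11 6-17 | 12 17-21 | 10 21-28 |
Completion: 10=28  11=17  12=21  13=5  14=6
Turnaround (C−A): 10=28  11=17  12=21  13=5  14=6
Turnaround(13) = completion − arrival = 5 − 0 = 5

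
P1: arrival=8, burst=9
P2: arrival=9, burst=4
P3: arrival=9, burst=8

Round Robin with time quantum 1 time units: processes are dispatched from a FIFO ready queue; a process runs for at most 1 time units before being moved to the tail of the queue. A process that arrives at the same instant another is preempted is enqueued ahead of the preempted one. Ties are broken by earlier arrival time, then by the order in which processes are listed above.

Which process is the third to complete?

P1

Timeline: | idle 0-8 | P1 8-9 | P2 9-10 | P3 10-11 | P1 11-12 | P2 12-13 | P3 13-14 | P1 14-15 | P2 15-16 | P3 16-17 | P1 17-18 | P2 18-19 | P3 19-20 | P1 20-21 | P3 21-22 | P1 22-23 | P3 23-24 | P1 24-25 | P3 25-26 | P1 26-27 | P3 27-28 | P1 28-29 |
Completion: P1=29  P2=19  P3=28
Finish order: P2 → P3 → P1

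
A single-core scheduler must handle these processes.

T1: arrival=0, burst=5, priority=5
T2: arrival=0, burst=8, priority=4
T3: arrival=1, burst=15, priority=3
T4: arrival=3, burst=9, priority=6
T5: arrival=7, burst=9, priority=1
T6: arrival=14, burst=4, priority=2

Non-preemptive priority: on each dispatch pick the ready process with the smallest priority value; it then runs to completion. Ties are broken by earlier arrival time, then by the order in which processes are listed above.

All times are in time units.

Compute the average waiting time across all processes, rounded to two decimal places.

16.33

Timeline: | T2 0-8 | T5 8-17 | T6 17-21 | T3 21-36 | T1 36-41 | T4 41-50 |
Completion: T1=41  T2=8  T3=36  T4=50  T5=17  T6=21
Waiting times: T1=36, T2=0, T3=20, T4=38, T5=1, T6=3
Average waiting = (36+0+20+38+1+3) / 6 = 98/6 = 16.33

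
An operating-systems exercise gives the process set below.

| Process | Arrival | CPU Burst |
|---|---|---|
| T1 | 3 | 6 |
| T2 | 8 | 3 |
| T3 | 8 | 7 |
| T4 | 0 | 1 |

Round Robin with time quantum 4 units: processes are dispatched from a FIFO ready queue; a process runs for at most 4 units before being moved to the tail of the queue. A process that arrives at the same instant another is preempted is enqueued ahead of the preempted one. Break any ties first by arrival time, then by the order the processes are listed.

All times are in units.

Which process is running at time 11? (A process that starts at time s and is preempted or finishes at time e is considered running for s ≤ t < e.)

Schedule: | T4 0-1 | idle 1-3 | T1 3-9 | T2 9-12 | T3 12-19 |
Completion: T1=9  T2=12  T3=19  T4=1
Turnaround (C−A): T1=6  T2=4  T3=11  T4=1

T2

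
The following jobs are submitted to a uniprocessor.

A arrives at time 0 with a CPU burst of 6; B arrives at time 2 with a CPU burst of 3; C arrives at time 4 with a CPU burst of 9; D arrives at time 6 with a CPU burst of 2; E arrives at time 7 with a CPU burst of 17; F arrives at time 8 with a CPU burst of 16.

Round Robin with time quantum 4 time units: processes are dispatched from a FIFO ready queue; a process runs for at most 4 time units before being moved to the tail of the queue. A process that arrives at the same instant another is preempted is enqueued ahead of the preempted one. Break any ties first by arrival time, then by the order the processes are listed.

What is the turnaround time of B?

5

Gantt: | A 0-4 | B 4-7 | C 7-11 | A 11-13 | D 13-15 | E 15-19 | F 19-23 | C 23-27 | E 27-31 | F 31-35 | C 35-36 | E 36-40 | F 40-44 | E 44-48 | F 48-52 | E 52-53 |
Completion: A=13  B=7  C=36  D=15  E=53  F=52
Turnaround (C−A): A=13  B=5  C=32  D=9  E=46  F=44
Turnaround(B) = completion − arrival = 7 − 2 = 5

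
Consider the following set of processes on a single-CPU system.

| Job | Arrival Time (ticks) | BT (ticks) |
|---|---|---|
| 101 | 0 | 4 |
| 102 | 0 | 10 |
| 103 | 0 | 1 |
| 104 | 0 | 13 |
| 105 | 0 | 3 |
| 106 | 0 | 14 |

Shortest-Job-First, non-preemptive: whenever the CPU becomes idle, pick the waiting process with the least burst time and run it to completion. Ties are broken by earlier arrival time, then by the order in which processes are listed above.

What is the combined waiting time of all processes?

62

Timeline: | 103 0-1 | 105 1-4 | 101 4-8 | 102 8-18 | 104 18-31 | 106 31-45 |
Completion: 101=8  102=18  103=1  104=31  105=4  106=45
Turnaround (C−A): 101=8  102=18  103=1  104=31  105=4  106=45
Waiting = turnaround − burst: 101=4, 102=8, 103=0, 104=18, 105=1, 106=31
Total waiting = 4 + 8 + 0 + 18 + 1 + 31 = 62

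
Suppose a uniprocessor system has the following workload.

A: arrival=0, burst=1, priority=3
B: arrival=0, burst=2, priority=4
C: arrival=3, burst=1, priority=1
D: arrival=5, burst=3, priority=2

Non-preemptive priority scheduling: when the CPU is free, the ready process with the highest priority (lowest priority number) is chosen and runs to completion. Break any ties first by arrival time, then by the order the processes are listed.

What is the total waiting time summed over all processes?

Gantt: | A 0-1 | B 1-3 | C 3-4 | idle 4-5 | D 5-8 |
Completion: A=1  B=3  C=4  D=8
Waiting = turnaround − burst: A=0, B=1, C=0, D=0
Total waiting = 0 + 1 + 0 + 0 = 1

1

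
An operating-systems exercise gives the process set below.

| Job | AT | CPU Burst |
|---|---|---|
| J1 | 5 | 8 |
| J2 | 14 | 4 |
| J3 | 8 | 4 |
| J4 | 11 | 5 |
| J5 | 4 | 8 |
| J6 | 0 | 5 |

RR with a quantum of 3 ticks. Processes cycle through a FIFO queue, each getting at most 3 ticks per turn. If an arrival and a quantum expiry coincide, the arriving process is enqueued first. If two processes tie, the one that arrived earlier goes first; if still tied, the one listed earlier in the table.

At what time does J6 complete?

5

Timeline: | J6 0-5 | J5 5-8 | J1 8-11 | J3 11-14 | J5 14-17 | J4 17-20 | J1 20-23 | J2 23-26 | J3 26-27 | J5 27-29 | J4 29-31 | J1 31-33 | J2 33-34 |
Completion: J1=33  J2=34  J3=27  J4=31  J5=29  J6=5
Turnaround (C−A): J1=28  J2=20  J3=19  J4=20  J5=25  J6=5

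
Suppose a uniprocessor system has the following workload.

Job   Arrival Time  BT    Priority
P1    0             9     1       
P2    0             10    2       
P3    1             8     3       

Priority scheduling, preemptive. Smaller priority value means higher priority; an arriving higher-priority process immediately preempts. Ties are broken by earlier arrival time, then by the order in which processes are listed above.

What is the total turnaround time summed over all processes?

Timeline: | P1 0-9 | P2 9-19 | P3 19-27 |
Completion: P1=9  P2=19  P3=27
Turnaround (C−A): P1=9  P2=19  P3=26
Turnaround = completion − arrival: P1=9, P2=19, P3=26
Total turnaround = 9 + 19 + 26 = 54

54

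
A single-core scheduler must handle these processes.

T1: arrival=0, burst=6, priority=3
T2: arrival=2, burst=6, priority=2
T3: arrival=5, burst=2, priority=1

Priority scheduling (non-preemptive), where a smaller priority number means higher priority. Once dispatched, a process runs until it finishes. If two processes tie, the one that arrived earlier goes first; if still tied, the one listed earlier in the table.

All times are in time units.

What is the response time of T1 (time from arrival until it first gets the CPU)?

0

Gantt: | T1 0-6 | T3 6-8 | T2 8-14 |
Completion: T1=6  T2=14  T3=8
Response(T1) = first start − arrival = 0 − 0 = 0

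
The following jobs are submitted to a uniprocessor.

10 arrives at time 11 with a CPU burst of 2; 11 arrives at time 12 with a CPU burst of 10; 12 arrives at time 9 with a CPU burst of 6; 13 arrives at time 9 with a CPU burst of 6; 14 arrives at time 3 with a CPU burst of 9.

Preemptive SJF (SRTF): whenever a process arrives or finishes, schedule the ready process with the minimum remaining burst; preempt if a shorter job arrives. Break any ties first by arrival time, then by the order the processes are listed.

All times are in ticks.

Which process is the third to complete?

Timeline: | idle 0-3 | 14 3-12 | 10 12-14 | 12 14-20 | 13 20-26 | 11 26-36 |
Completion: 10=14  11=36  12=20  13=26  14=12
Turnaround (C−A): 10=3  11=24  12=11  13=17  14=9
Finish order: 14 → 10 → 12 → 13 → 11

12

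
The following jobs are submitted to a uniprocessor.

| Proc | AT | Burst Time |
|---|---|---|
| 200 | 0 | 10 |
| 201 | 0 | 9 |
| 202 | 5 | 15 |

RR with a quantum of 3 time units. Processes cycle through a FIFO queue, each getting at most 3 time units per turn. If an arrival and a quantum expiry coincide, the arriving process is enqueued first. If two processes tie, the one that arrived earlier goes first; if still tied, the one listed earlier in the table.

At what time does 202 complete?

Gantt: | 200 0-3 | 201 3-6 | 200 6-9 | 202 9-12 | 201 12-15 | 200 15-18 | 202 18-21 | 201 21-24 | 200 24-25 | 202 25-34 |
Completion: 200=25  201=24  202=34
Turnaround (C−A): 200=25  201=24  202=29

34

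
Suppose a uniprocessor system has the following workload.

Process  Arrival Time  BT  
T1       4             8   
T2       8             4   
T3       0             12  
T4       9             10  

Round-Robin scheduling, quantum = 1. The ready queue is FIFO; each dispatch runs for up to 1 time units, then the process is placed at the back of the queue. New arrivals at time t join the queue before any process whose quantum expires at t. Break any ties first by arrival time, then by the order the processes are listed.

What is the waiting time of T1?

Timeline: | T3 0-4 | T1 4-5 | T3 5-6 | T1 6-7 | T3 7-8 | T1 8-9 | T2 9-10 | T3 10-11 | T4 11-12 | T1 12-13 | T2 13-14 | T3 14-15 | T4 15-16 | T1 16-17 | T2 17-18 | T3 18-19 | T4 19-20 | T1 20-21 | T2 21-22 | T3 22-23 | T4 23-24 | T1 24-25 | T3 25-26 | T4 26-27 | T1 27-28 | T3 28-29 | T4 29-34 |
Completion: T1=28  T2=22  T3=29  T4=34
Waiting(T1) = turnaround − burst = 24 − 8 = 16

16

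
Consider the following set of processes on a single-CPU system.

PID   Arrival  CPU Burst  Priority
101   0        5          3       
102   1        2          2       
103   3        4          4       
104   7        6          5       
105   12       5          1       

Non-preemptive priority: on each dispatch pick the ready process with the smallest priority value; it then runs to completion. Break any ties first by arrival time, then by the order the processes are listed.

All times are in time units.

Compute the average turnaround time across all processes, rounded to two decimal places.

7.80

Gantt: | 101 0-5 | 102 5-7 | 103 7-11 | 104 11-17 | 105 17-22 |
Completion: 101=5  102=7  103=11  104=17  105=22
Turnaround times: 101=5, 102=6, 103=8, 104=10, 105=10
Average turnaround = (5+6+8+10+10) / 5 = 39/5 = 7.80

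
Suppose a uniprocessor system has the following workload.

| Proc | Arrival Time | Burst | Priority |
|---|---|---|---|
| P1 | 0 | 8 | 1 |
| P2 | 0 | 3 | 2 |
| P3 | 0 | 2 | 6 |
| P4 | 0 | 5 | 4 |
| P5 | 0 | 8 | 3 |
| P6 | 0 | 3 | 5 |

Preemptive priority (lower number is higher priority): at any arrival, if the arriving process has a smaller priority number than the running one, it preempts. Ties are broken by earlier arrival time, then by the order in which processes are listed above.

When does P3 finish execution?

29

Timeline: | P1 0-8 | P2 8-11 | P5 11-19 | P4 19-24 | P6 24-27 | P3 27-29 |
Completion: P1=8  P2=11  P3=29  P4=24  P5=19  P6=27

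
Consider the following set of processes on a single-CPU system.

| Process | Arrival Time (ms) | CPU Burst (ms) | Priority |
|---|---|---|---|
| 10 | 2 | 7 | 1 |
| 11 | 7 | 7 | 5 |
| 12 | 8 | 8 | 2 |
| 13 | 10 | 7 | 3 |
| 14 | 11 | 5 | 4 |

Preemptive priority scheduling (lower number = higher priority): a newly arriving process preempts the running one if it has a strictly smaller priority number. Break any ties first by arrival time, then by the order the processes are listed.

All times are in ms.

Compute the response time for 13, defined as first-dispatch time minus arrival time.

7

Timeline: | idle 0-2 | 10 2-9 | 12 9-17 | 13 17-24 | 14 24-29 | 11 29-36 |
Completion: 10=9  11=36  12=17  13=24  14=29
Turnaround (C−A): 10=7  11=29  12=9  13=14  14=18
Response(13) = first start − arrival = 17 − 10 = 7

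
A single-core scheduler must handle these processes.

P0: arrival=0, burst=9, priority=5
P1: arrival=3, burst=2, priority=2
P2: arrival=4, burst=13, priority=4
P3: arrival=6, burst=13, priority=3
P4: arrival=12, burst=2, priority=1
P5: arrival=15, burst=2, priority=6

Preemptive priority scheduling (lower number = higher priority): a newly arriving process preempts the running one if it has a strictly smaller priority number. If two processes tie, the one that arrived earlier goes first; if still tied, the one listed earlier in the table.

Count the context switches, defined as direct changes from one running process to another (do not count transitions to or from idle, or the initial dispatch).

Timeline: | P0 0-3 | P1 3-5 | P2 5-6 | P3 6-12 | P4 12-14 | P3 14-21 | P2 21-33 | P0 33-39 | P5 39-41 |
Completion: P0=39  P1=5  P2=33  P3=21  P4=14  P5=41
Turnaround (C−A): P0=39  P1=2  P2=29  P3=15  P4=2  P5=26

8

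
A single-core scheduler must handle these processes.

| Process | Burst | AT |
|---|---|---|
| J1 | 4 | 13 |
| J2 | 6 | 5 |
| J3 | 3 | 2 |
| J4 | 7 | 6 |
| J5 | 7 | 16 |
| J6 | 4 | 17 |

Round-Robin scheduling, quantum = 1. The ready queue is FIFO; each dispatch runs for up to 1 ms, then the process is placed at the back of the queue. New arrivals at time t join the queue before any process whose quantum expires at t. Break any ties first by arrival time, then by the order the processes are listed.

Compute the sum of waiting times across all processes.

45

Timeline: | idle 0-2 | J3 2-5 | J2 5-6 | J4 6-7 | J2 7-8 | J4 8-9 | J2 9-10 | J4 10-11 | J2 11-12 | J4 12-13 | J2 13-14 | J1 14-15 | J4 15-16 | J2 16-17 | J1 17-18 | J5 18-19 | J4 19-20 | J6 20-21 | J1 21-22 | J5 22-23 | J4 23-24 | J6 24-25 | J1 25-26 | J5 26-27 | J6 27-28 | J5 28-29 | J6 29-30 | J5 30-33 |
Completion: J1=26  J2=17  J3=5  J4=24  J5=33  J6=30
Turnaround (C−A): J1=13  J2=12  J3=3  J4=18  J5=17  J6=13
Waiting = turnaround − burst: J1=9, J2=6, J3=0, J4=11, J5=10, J6=9
Total waiting = 9 + 6 + 0 + 11 + 10 + 9 = 45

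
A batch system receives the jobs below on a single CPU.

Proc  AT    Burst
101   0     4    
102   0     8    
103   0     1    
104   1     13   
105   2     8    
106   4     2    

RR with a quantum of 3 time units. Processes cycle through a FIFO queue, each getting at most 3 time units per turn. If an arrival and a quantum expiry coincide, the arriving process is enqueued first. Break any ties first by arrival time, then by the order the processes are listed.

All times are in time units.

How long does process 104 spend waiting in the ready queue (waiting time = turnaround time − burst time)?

Schedule: | 101 0-3 | 102 3-6 | 103 6-7 | 104 7-10 | 105 10-13 | 101 13-14 | 106 14-16 | 102 16-19 | 104 19-22 | 105 22-25 | 102 25-27 | 104 27-30 | 105 30-32 | 104 32-36 |
Completion: 101=14  102=27  103=7  104=36  105=32  106=16
Waiting(104) = turnaround − burst = 35 − 13 = 22

22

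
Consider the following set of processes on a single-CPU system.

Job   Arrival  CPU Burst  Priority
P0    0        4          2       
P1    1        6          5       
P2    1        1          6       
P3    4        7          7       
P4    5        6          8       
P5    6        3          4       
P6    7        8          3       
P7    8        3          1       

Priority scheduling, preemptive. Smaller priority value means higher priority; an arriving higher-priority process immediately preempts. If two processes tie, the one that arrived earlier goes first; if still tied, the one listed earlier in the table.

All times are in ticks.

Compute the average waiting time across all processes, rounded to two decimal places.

Timeline: | P0 0-4 | P1 4-6 | P5 6-7 | P6 7-8 | P7 8-11 | P6 11-18 | P5 18-20 | P1 20-24 | P2 24-25 | P3 25-32 | P4 32-38 |
Completion: P0=4  P1=24  P2=25  P3=32  P4=38  P5=20  P6=18  P7=11
Turnaround (C−A): P0=4  P1=23  P2=24  P3=28  P4=33  P5=14  P6=11  P7=3
Waiting times: P0=0, P1=17, P2=23, P3=21, P4=27, P5=11, P6=3, P7=0
Average waiting = (0+17+23+21+27+11+3+0) / 8 = 102/8 = 12.75

12.75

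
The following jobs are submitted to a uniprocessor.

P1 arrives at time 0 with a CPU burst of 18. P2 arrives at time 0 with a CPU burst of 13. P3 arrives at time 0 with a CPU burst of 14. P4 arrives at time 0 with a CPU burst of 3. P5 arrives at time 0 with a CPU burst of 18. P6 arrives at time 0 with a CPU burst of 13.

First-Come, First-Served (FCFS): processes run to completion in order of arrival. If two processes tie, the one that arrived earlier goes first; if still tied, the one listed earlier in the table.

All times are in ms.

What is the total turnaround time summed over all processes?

Timeline: | P1 0-18 | P2 18-31 | P3 31-45 | P4 45-48 | P5 48-66 | P6 66-79 |
Completion: P1=18  P2=31  P3=45  P4=48  P5=66  P6=79
Turnaround = completion − arrival: P1=18, P2=31, P3=45, P4=48, P5=66, P6=79
Total turnaround = 18 + 31 + 45 + 48 + 66 + 79 = 287

287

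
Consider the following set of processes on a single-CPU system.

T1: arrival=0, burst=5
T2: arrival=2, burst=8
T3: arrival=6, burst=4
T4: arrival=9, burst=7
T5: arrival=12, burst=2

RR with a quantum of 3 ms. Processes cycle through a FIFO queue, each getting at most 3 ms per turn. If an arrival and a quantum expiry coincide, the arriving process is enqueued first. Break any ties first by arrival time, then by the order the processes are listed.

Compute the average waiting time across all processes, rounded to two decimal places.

Gantt: | T1 0-3 | T2 3-6 | T1 6-8 | T3 8-11 | T2 11-14 | T4 14-17 | T3 17-18 | T5 18-20 | T2 20-22 | T4 22-26 |
Completion: T1=8  T2=22  T3=18  T4=26  T5=20
Turnaround (C−A): T1=8  T2=20  T3=12  T4=17  T5=8
Waiting times: T1=3, T2=12, T3=8, T4=10, T5=6
Average waiting = (3+12+8+10+6) / 5 = 39/5 = 7.80

7.80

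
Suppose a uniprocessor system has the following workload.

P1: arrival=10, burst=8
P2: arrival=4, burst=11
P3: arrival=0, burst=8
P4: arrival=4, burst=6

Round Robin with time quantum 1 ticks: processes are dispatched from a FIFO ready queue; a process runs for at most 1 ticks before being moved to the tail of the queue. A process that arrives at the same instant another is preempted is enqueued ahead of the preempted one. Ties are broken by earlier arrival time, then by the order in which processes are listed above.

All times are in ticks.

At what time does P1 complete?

32

Timeline: | P3 0-4 | P2 4-5 | P4 5-6 | P3 6-7 | P2 7-8 | P4 8-9 | P3 9-10 | P2 10-11 | P4 11-12 | P1 12-13 | P3 13-14 | P2 14-15 | P4 15-16 | P1 16-17 | P3 17-18 | P2 18-19 | P4 19-20 | P1 20-21 | P2 21-22 | P4 22-23 | P1 23-24 | P2 24-25 | P1 25-26 | P2 26-27 | P1 27-28 | P2 28-29 | P1 29-30 | P2 30-31 | P1 31-32 | P2 32-33 |
Completion: P1=32  P2=33  P3=18  P4=23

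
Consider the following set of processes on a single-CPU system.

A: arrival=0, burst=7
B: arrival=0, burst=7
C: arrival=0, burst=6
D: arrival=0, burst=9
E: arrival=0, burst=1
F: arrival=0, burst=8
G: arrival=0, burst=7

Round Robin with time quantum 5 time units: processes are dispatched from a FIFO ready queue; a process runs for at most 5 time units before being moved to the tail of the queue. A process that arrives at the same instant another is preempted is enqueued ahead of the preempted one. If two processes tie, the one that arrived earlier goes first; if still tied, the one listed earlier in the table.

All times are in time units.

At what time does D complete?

40

Timeline: | A 0-5 | B 5-10 | C 10-15 | D 15-20 | E 20-21 | F 21-26 | G 26-31 | A 31-33 | B 33-35 | C 35-36 | D 36-40 | F 40-43 | G 43-45 |
Completion: A=33  B=35  C=36  D=40  E=21  F=43  G=45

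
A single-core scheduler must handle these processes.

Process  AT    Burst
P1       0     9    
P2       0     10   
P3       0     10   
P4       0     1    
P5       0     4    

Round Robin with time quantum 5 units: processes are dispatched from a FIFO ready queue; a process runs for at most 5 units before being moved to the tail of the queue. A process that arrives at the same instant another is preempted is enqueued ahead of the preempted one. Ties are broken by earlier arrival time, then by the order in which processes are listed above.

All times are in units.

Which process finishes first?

P4

Gantt: | P1 0-5 | P2 5-10 | P3 10-15 | P4 15-16 | P5 16-20 | P1 20-24 | P2 24-29 | P3 29-34 |
Completion: P1=24  P2=29  P3=34  P4=16  P5=20
Turnaround (C−A): P1=24  P2=29  P3=34  P4=16  P5=20
Finish order: P4 → P5 → P1 → P2 → P3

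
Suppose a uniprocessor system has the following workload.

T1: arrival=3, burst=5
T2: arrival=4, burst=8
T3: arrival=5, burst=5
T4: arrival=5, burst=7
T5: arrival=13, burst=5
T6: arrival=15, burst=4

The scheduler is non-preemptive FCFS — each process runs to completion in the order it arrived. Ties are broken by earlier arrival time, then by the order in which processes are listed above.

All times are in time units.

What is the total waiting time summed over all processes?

Timeline: | idle 0-3 | T1 3-8 | T2 8-16 | T3 16-21 | T4 21-28 | T5 28-33 | T6 33-37 |
Completion: T1=8  T2=16  T3=21  T4=28  T5=33  T6=37
Turnaround (C−A): T1=5  T2=12  T3=16  T4=23  T5=20  T6=22
Waiting = turnaround − burst: T1=0, T2=4, T3=11, T4=16, T5=15, T6=18
Total waiting = 0 + 4 + 11 + 16 + 15 + 18 = 64

64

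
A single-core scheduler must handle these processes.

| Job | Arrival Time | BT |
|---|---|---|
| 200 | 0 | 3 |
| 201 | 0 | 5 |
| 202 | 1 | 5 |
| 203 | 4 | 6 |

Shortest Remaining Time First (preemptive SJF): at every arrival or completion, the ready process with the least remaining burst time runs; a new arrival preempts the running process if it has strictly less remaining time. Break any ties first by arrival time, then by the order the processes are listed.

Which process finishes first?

200

Timeline: | 200 0-3 | 201 3-8 | 202 8-13 | 203 13-19 |
Completion: 200=3  201=8  202=13  203=19
Finish order: 200 → 201 → 202 → 203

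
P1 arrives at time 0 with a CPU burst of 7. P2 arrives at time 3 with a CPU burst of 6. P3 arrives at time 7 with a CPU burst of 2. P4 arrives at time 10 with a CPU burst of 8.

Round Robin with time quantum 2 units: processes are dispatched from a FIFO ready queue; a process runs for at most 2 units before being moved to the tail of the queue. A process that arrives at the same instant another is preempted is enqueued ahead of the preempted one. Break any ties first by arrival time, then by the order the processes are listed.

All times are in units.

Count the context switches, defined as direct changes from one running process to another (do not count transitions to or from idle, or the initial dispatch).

Gantt: | P1 0-4 | P2 4-6 | P1 6-8 | P2 8-10 | P3 10-12 | P1 12-13 | P4 13-15 | P2 15-17 | P4 17-23 |
Completion: P1=13  P2=17  P3=12  P4=23
Turnaround (C−A): P1=13  P2=14  P3=5  P4=13

8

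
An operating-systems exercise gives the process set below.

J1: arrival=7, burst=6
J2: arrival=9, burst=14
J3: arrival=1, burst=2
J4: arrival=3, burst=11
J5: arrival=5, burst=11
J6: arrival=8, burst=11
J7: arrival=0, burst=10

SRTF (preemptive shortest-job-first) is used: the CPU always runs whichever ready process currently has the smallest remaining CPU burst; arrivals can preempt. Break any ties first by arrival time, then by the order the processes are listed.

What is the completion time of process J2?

65

Gantt: | J7 0-1 | J3 1-3 | J7 3-12 | J1 12-18 | J4 18-29 | J5 29-40 | J6 40-51 | J2 51-65 |
Completion: J1=18  J2=65  J3=3  J4=29  J5=40  J6=51  J7=12
Turnaround (C−A): J1=11  J2=56  J3=2  J4=26  J5=35  J6=43  J7=12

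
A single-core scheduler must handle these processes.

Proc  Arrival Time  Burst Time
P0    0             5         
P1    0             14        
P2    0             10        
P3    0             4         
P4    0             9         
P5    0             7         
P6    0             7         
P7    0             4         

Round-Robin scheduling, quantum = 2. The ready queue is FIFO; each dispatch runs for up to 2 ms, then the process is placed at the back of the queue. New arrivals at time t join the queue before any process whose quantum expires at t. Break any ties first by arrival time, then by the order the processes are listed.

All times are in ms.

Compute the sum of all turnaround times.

361

Gantt: | P0 0-2 | P1 2-4 | P2 4-6 | P3 6-8 | P4 8-10 | P5 10-12 | P6 12-14 | P7 14-16 | P0 16-18 | P1 18-20 | P2 20-22 | P3 22-24 | P4 24-26 | P5 26-28 | P6 28-30 | P7 30-32 | P0 32-33 | P1 33-35 | P2 35-37 | P4 37-39 | P5 39-41 | P6 41-43 | P1 43-45 | P2 45-47 | P4 47-49 | P5 49-50 | P6 50-51 | P1 51-53 | P2 53-55 | P4 55-56 | P1 56-60 |
Completion: P0=33  P1=60  P2=55  P3=24  P4=56  P5=50  P6=51  P7=32
Turnaround (C−A): P0=33  P1=60  P2=55  P3=24  P4=56  P5=50  P6=51  P7=32
Turnaround = completion − arrival: P0=33, P1=60, P2=55, P3=24, P4=56, P5=50, P6=51, P7=32
Total turnaround = 33 + 60 + 55 + 24 + 56 + 50 + 51 + 32 = 361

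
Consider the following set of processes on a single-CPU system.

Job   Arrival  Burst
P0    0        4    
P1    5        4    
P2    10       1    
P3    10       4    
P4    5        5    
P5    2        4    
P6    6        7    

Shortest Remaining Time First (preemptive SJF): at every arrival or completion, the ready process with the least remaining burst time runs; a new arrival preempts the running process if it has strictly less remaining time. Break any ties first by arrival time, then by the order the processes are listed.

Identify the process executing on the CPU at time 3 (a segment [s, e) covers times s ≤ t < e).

P0

Gantt: | P0 0-4 | P5 4-8 | P1 8-10 | P2 10-11 | P1 11-13 | P3 13-17 | P4 17-22 | P6 22-29 |
Completion: P0=4  P1=13  P2=11  P3=17  P4=22  P5=8  P6=29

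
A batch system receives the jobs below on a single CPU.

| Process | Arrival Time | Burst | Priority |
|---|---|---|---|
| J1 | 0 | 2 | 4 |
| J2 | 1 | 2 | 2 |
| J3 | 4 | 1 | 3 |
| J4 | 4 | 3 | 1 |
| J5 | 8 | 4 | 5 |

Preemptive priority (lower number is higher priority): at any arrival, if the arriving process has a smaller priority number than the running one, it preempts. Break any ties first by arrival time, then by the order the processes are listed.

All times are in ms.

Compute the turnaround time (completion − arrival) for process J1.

Schedule: | J1 0-1 | J2 1-3 | J1 3-4 | J4 4-7 | J3 7-8 | J5 8-12 |
Completion: J1=4  J2=3  J3=8  J4=7  J5=12
Turnaround(J1) = completion − arrival = 4 − 0 = 4

4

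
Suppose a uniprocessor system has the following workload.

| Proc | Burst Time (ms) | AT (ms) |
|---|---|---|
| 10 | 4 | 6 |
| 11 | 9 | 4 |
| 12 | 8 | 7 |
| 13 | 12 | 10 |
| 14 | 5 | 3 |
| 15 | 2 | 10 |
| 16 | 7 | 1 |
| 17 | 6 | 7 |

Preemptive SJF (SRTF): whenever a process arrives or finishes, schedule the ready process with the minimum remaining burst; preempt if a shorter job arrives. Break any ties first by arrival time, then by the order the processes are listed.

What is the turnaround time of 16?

7

Gantt: | idle 0-1 | 16 1-8 | 10 8-12 | 15 12-14 | 14 14-19 | 17 19-25 | 12 25-33 | 11 33-42 | 13 42-54 |
Completion: 10=12  11=42  12=33  13=54  14=19  15=14  16=8  17=25
Turnaround (C−A): 10=6  11=38  12=26  13=44  14=16  15=4  16=7  17=18
Turnaround(16) = completion − arrival = 8 − 1 = 7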